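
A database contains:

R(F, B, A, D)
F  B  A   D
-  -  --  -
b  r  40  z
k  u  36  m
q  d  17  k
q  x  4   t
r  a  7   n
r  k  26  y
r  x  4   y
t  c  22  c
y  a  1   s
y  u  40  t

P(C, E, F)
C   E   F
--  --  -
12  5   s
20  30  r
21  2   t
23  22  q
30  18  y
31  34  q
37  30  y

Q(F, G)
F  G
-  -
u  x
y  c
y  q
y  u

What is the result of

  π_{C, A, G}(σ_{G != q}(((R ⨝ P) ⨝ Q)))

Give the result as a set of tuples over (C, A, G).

{(30, 1, c), (30, 1, u), (30, 40, c), (30, 40, u), (37, 1, c), (37, 1, u), (37, 40, c), (37, 40, u)}

Joining R and P on F yields {(q, d, 17, k, 23, 22), (q, d, 17, k, 31, 34), (q, x, 4, t, 23, 22), (q, x, 4, t, 31, 34), (r, a, 7, n, 20, 30), (r, k, 26, y, 20, 30), (r, x, 4, y, 20, 30), (t, c, 22, c, 21, 2), (y, a, 1, s, 30, 18), (y, a, 1, s, 37, 30), (y, u, 40, t, 30, 18), (y, u, 40, t, 37, 30)}.
Joining (R ⨝ P) and Q on F yields {(y, a, 1, s, 30, 18, c), (y, a, 1, s, 30, 18, q), (y, a, 1, s, 30, 18, u), (y, a, 1, s, 37, 30, c), (y, a, 1, s, 37, 30, q), (y, a, 1, s, 37, 30, u), (y, u, 40, t, 30, 18, c), (y, u, 40, t, 30, 18, q), (y, u, 40, t, 30, 18, u), (y, u, 40, t, 37, 30, c), (y, u, 40, t, 37, 30, q), (y, u, 40, t, 37, 30, u)}.
σ[G != q]: keep tuples satisfying G != q → {(y, a, 1, s, 30, 18, c), (y, a, 1, s, 30, 18, u), (y, a, 1, s, 37, 30, c), (y, a, 1, s, 37, 30, u), (y, u, 40, t, 30, 18, c), (y, u, 40, t, 30, 18, u), (y, u, 40, t, 37, 30, c), (y, u, 40, t, 37, 30, u)}
Projecting to C, A, G: {(30, 1, c), (30, 1, u), (30, 40, c), (30, 40, u), (37, 1, c), (37, 1, u), (37, 40, c), (37, 40, u)}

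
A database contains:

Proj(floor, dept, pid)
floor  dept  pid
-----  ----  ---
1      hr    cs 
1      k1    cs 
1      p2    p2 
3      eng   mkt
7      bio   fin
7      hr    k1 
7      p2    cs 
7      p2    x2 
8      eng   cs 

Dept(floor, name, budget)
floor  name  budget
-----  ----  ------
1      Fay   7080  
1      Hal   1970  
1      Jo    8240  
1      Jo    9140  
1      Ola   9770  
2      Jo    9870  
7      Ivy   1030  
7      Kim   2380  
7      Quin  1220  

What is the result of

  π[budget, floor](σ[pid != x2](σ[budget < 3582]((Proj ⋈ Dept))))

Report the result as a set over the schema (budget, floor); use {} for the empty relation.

{(1030, 7), (1220, 7), (1970, 1), (2380, 7)}

Natural join on floor: {(1, hr, cs, Fay, 7080), (1, hr, cs, Hal, 1970), (1, hr, cs, Jo, 8240), (1, hr, cs, Jo, 9140), (1, hr, cs, Ola, 9770), (1, k1, cs, Fay, 7080), (1, k1, cs, Hal, 1970), (1, k1, cs, Jo, 8240), (1, k1, cs, Jo, 9140), (1, k1, cs, Ola, 9770), (1, p2, p2, Fay, 7080), (1, p2, p2, Hal, 1970), (1, p2, p2, Jo, 8240), (1, p2, p2, Jo, 9140), (1, p2, p2, Ola, 9770), (7, bio, fin, Ivy, 1030), (7, bio, fin, Kim, 2380), (7, bio, fin, Quin, 1220), (7, hr, k1, Ivy, 1030), (7, hr, k1, Kim, 2380), (7, hr, k1, Quin, 1220), (7, p2, cs, Ivy, 1030), (7, p2, cs, Kim, 2380), (7, p2, cs, Quin, 1220), (7, p2, x2, Ivy, 1030), (7, p2, x2, Kim, 2380), (7, p2, x2, Quin, 1220)}
Filtering on budget < 3582 leaves {(1, hr, cs, Hal, 1970), (1, k1, cs, Hal, 1970), (1, p2, p2, Hal, 1970), (7, bio, fin, Ivy, 1030), (7, bio, fin, Kim, 2380), (7, bio, fin, Quin, 1220), (7, hr, k1, Ivy, 1030), (7, hr, k1, Kim, 2380), (7, hr, k1, Quin, 1220), (7, p2, cs, Ivy, 1030), (7, p2, cs, Kim, 2380), (7, p2, cs, Quin, 1220), (7, p2, x2, Ivy, 1030), (7, p2, x2, Kim, 2380), (7, p2, x2, Quin, 1220)}.
Filtering on pid != x2 leaves {(1, hr, cs, Hal, 1970), (1, k1, cs, Hal, 1970), (1, p2, p2, Hal, 1970), (7, bio, fin, Ivy, 1030), (7, bio, fin, Kim, 2380), (7, bio, fin, Quin, 1220), (7, hr, k1, Ivy, 1030), (7, hr, k1, Kim, 2380), (7, hr, k1, Quin, 1220), (7, p2, cs, Ivy, 1030), (7, p2, cs, Kim, 2380), (7, p2, cs, Quin, 1220)}.
π_{budget, floor} gives {(1030, 7), (1220, 7), (1970, 1), (2380, 7)} (8 duplicate(s) eliminated).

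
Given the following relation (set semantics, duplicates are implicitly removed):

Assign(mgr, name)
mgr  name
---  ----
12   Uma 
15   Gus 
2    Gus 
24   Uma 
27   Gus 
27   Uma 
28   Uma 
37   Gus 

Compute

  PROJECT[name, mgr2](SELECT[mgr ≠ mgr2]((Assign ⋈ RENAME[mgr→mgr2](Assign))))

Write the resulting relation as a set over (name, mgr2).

ρ[mgr→mgr2]: schema becomes (mgr2, name); tuples unchanged.
Natural join on name: {(12, Uma, 12), (12, Uma, 24), (12, Uma, 27), (12, Uma, 28), (15, Gus, 15), (15, Gus, 2), (15, Gus, 27), (15, Gus, 37), (2, Gus, 15), (2, Gus, 2), (2, Gus, 27), (2, Gus, 37), (24, Uma, 12), (24, Uma, 24), (24, Uma, 27), (24, Uma, 28), (27, Gus, 15), (27, Gus, 2), (27, Gus, 27), (27, Gus, 37), (27, Uma, 12), (27, Uma, 24), (27, Uma, 27), (27, Uma, 28), (28, Uma, 12), (28, Uma, 24), (28, Uma, 27), (28, Uma, 28), (37, Gus, 15), (37, Gus, 2), (37, Gus, 27), (37, Gus, 37)}
Filtering on mgr ≠ mgr2 leaves {(12, Uma, 24), (12, Uma, 27), (12, Uma, 28), (15, Gus, 2), (15, Gus, 27), (15, Gus, 37), (2, Gus, 15), (2, Gus, 27), (2, Gus, 37), (24, Uma, 12), (24, Uma, 27), (24, Uma, 28), (27, Gus, 15), (27, Gus, 2), (27, Gus, 37), (27, Uma, 12), (27, Uma, 24), (27, Uma, 28), (28, Uma, 12), (28, Uma, 24), (28, Uma, 27), (37, Gus, 15), (37, Gus, 2), (37, Gus, 27)}.
π[name, mgr2]: project onto (name, mgr2) (16 duplicate(s) eliminated) → {(Gus, 15), (Gus, 2), (Gus, 27), (Gus, 37), (Uma, 12), (Uma, 24), (Uma, 27), (Uma, 28)}

{(Gus, 15), (Gus, 2), (Gus, 27), (Gus, 37), (Uma, 12), (Uma, 24), (Uma, 27), (Uma, 28)}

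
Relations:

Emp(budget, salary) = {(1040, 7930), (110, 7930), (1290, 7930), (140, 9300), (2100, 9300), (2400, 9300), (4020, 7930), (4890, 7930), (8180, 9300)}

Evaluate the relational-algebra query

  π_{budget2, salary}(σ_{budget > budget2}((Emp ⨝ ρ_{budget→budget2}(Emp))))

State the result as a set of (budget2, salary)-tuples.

ρ[budget→budget2]: schema becomes (budget2, salary); tuples unchanged.
Emp ⋈ ρ_{budget→budget2}(Emp) (natural join on salary): {(1040, 7930, 1040), (1040, 7930, 110), (1040, 7930, 1290), (1040, 7930, 4020), (1040, 7930, 4890), (110, 7930, 1040), (110, 7930, 110), (110, 7930, 1290), (110, 7930, 4020), (110, 7930, 4890), (1290, 7930, 1040), (1290, 7930, 110), (1290, 7930, 1290), (1290, 7930, 4020), (1290, 7930, 4890), (140, 9300, 140), (140, 9300, 2100), (140, 9300, 2400), (140, 9300, 8180), (2100, 9300, 140), (2100, 9300, 2100), (2100, 9300, 2400), (2100, 9300, 8180), (2400, 9300, 140), (2400, 9300, 2100), (2400, 9300, 2400), (2400, 9300, 8180), (4020, 7930, 1040), (4020, 7930, 110), (4020, 7930, 1290), (4020, 7930, 4020), (4020, 7930, 4890), (4890, 7930, 1040), (4890, 7930, 110), (4890, 7930, 1290), (4890, 7930, 4020), (4890, 7930, 4890), (8180, 9300, 140), (8180, 9300, 2100), (8180, 9300, 2400), (8180, 9300, 8180)}
Apply σ_{budget > budget2}; surviving tuples: {(1040, 7930, 110), (1290, 7930, 1040), (1290, 7930, 110), (2100, 9300, 140), (2400, 9300, 140), (2400, 9300, 2100), (4020, 7930, 1040), (4020, 7930, 110), (4020, 7930, 1290), (4890, 7930, 1040), (4890, 7930, 110), (4890, 7930, 1290), (4890, 7930, 4020), (8180, 9300, 140), (8180, 9300, 2100), (8180, 9300, 2400)}
Keep only column(s) budget2, salary (9 duplicate(s) eliminated): {(1040, 7930), (110, 7930), (1290, 7930), (140, 9300), (2100, 9300), (2400, 9300), (4020, 7930)}

{(1040, 7930), (110, 7930), (1290, 7930), (140, 9300), (2100, 9300), (2400, 9300), (4020, 7930)}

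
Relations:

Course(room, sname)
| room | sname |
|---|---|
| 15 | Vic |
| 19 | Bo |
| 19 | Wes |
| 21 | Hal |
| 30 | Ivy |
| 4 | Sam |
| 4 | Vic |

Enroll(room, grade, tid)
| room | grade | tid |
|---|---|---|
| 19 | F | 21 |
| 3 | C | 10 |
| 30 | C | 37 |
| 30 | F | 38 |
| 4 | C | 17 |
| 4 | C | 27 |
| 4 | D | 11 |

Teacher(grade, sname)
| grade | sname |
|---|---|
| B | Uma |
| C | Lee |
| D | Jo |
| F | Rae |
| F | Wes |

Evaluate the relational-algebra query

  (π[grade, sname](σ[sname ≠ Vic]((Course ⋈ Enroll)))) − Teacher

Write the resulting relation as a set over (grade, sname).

{(C, Ivy), (C, Sam), (D, Sam), (F, Bo), (F, Ivy)}

Natural join on room: {(19, Bo, F, 21), (19, Wes, F, 21), (30, Ivy, C, 37), (30, Ivy, F, 38), (4, Sam, C, 17), (4, Sam, C, 27), (4, Sam, D, 11), (4, Vic, C, 17), (4, Vic, C, 27), (4, Vic, D, 11)}
σ[sname ≠ Vic]: keep tuples satisfying sname ≠ Vic → {(19, Bo, F, 21), (19, Wes, F, 21), (30, Ivy, C, 37), (30, Ivy, F, 38), (4, Sam, C, 17), (4, Sam, C, 27), (4, Sam, D, 11)}
Projecting to grade, sname (1 duplicate(s) eliminated): {(C, Ivy), (C, Sam), (D, Sam), (F, Bo), (F, Ivy), (F, Wes)}
Difference: {(C, Ivy), (C, Sam), (D, Sam), (F, Bo), (F, Ivy), (F, Wes)} with {(B, Uma), (C, Lee), (D, Jo), (F, Rae), (F, Wes)} → {(C, Ivy), (C, Sam), (D, Sam), (F, Bo), (F, Ivy)}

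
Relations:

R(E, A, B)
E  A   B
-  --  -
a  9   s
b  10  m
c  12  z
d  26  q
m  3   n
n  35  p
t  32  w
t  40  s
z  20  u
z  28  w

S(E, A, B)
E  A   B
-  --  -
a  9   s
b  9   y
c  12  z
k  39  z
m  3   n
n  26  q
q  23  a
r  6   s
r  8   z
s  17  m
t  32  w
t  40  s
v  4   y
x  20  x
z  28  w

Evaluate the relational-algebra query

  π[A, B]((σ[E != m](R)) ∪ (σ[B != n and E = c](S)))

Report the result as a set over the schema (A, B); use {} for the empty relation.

{(10, m), (12, z), (20, u), (26, q), (28, w), (32, w), (35, p), (40, s), (9, s)}

Apply σ_{E != m}; surviving tuples: {(a, 9, s), (b, 10, m), (c, 12, z), (d, 26, q), (n, 35, p), (t, 32, w), (t, 40, s), (z, 20, u), (z, 28, w)}
Apply σ_{B != n and E = c}; surviving tuples: {(c, 12, z)}
Union: {(a, 9, s), (b, 10, m), (c, 12, z), (d, 26, q), (n, 35, p), (t, 32, w), (t, 40, s), (z, 20, u), (z, 28, w)} with {(c, 12, z)} → {(a, 9, s), (b, 10, m), (c, 12, z), (d, 26, q), (n, 35, p), (t, 32, w), (t, 40, s), (z, 20, u), (z, 28, w)}
Keep only column(s) A, B: {(10, m), (12, z), (20, u), (26, q), (28, w), (32, w), (35, p), (40, s), (9, s)}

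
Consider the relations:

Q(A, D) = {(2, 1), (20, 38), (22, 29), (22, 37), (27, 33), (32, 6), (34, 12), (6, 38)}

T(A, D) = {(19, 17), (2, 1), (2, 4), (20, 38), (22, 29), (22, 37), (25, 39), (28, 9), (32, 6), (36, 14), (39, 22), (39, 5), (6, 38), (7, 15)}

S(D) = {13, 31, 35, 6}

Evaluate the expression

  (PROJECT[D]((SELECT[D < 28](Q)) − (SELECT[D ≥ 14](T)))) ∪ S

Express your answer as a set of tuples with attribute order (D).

{1, 12, 13, 31, 35, 6}

Apply σ_{D < 28}; surviving tuples: {(2, 1), (32, 6), (34, 12)}
Apply σ_{D ≥ 14}; surviving tuples: {(19, 17), (20, 38), (22, 29), (22, 37), (25, 39), (36, 14), (39, 22), (6, 38), (7, 15)}
Difference: {(2, 1), (32, 6), (34, 12)} with {(19, 17), (20, 38), (22, 29), (22, 37), (25, 39), (36, 14), (39, 22), (6, 38), (7, 15)} → {(2, 1), (32, 6), (34, 12)}
Projecting to D: {1, 12, 6}
Union: {1, 12, 6} with {13, 31, 35, 6} → {1, 12, 13, 31, 35, 6}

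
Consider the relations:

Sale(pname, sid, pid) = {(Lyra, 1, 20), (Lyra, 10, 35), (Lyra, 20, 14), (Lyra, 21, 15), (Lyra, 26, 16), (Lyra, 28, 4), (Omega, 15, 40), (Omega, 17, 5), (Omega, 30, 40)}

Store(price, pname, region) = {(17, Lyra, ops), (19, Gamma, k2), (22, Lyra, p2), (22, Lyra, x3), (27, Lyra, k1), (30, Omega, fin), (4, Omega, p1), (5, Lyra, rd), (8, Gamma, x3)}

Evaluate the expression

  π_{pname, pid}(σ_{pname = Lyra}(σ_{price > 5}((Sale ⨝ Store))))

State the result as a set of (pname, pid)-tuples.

{(Lyra, 14), (Lyra, 15), (Lyra, 16), (Lyra, 20), (Lyra, 35), (Lyra, 4)}

Sale ⋈ Store (natural join on pname): {(Lyra, 1, 20, 17, ops), (Lyra, 1, 20, 22, p2), (Lyra, 1, 20, 22, x3), (Lyra, 1, 20, 27, k1), (Lyra, 1, 20, 5, rd), (Lyra, 10, 35, 17, ops), (Lyra, 10, 35, 22, p2), (Lyra, 10, 35, 22, x3), (Lyra, 10, 35, 27, k1), (Lyra, 10, 35, 5, rd), (Lyra, 20, 14, 17, ops), (Lyra, 20, 14, 22, p2), (Lyra, 20, 14, 22, x3), (Lyra, 20, 14, 27, k1), (Lyra, 20, 14, 5, rd), (Lyra, 21, 15, 17, ops), (Lyra, 21, 15, 22, p2), (Lyra, 21, 15, 22, x3), (Lyra, 21, 15, 27, k1), (Lyra, 21, 15, 5, rd), (Lyra, 26, 16, 17, ops), (Lyra, 26, 16, 22, p2), (Lyra, 26, 16, 22, x3), (Lyra, 26, 16, 27, k1), (Lyra, 26, 16, 5, rd), (Lyra, 28, 4, 17, ops), (Lyra, 28, 4, 22, p2), (Lyra, 28, 4, 22, x3), (Lyra, 28, 4, 27, k1), (Lyra, 28, 4, 5, rd), (Omega, 15, 40, 30, fin), (Omega, 15, 40, 4, p1), (Omega, 17, 5, 30, fin), (Omega, 17, 5, 4, p1), (Omega, 30, 40, 30, fin), (Omega, 30, 40, 4, p1)}
σ[price > 5]: keep tuples satisfying price > 5 → {(Lyra, 1, 20, 17, ops), (Lyra, 1, 20, 22, p2), (Lyra, 1, 20, 22, x3), (Lyra, 1, 20, 27, k1), (Lyra, 10, 35, 17, ops), (Lyra, 10, 35, 22, p2), (Lyra, 10, 35, 22, x3), (Lyra, 10, 35, 27, k1), (Lyra, 20, 14, 17, ops), (Lyra, 20, 14, 22, p2), (Lyra, 20, 14, 22, x3), (Lyra, 20, 14, 27, k1), (Lyra, 21, 15, 17, ops), (Lyra, 21, 15, 22, p2), (Lyra, 21, 15, 22, x3), (Lyra, 21, 15, 27, k1), (Lyra, 26, 16, 17, ops), (Lyra, 26, 16, 22, p2), (Lyra, 26, 16, 22, x3), (Lyra, 26, 16, 27, k1), (Lyra, 28, 4, 17, ops), (Lyra, 28, 4, 22, p2), (Lyra, 28, 4, 22, x3), (Lyra, 28, 4, 27, k1), (Omega, 15, 40, 30, fin), (Omega, 17, 5, 30, fin), (Omega, 30, 40, 30, fin)}
σ[pname = Lyra]: keep tuples satisfying pname = Lyra → {(Lyra, 1, 20, 17, ops), (Lyra, 1, 20, 22, p2), (Lyra, 1, 20, 22, x3), (Lyra, 1, 20, 27, k1), (Lyra, 10, 35, 17, ops), (Lyra, 10, 35, 22, p2), (Lyra, 10, 35, 22, x3), (Lyra, 10, 35, 27, k1), (Lyra, 20, 14, 17, ops), (Lyra, 20, 14, 22, p2), (Lyra, 20, 14, 22, x3), (Lyra, 20, 14, 27, k1), (Lyra, 21, 15, 17, ops), (Lyra, 21, 15, 22, p2), (Lyra, 21, 15, 22, x3), (Lyra, 21, 15, 27, k1), (Lyra, 26, 16, 17, ops), (Lyra, 26, 16, 22, p2), (Lyra, 26, 16, 22, x3), (Lyra, 26, 16, 27, k1), (Lyra, 28, 4, 17, ops), (Lyra, 28, 4, 22, p2), (Lyra, 28, 4, 22, x3), (Lyra, 28, 4, 27, k1)}
Keep only column(s) pname, pid (18 duplicate(s) eliminated): {(Lyra, 14), (Lyra, 15), (Lyra, 16), (Lyra, 20), (Lyra, 35), (Lyra, 4)}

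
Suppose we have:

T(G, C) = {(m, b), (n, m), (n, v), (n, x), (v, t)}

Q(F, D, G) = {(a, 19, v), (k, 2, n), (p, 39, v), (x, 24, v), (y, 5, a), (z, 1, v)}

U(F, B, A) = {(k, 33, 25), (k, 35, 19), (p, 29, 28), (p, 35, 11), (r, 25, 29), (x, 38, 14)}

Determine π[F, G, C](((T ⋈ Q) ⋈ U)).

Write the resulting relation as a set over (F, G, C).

Joining T and Q on G yields {(n, m, k, 2), (n, v, k, 2), (n, x, k, 2), (v, t, a, 19), (v, t, p, 39), (v, t, x, 24), (v, t, z, 1)}.
Joining (T ⋈ Q) and U on F yields {(n, m, k, 2, 33, 25), (n, m, k, 2, 35, 19), (n, v, k, 2, 33, 25), (n, v, k, 2, 35, 19), (n, x, k, 2, 33, 25), (n, x, k, 2, 35, 19), (v, t, p, 39, 29, 28), (v, t, p, 39, 35, 11), (v, t, x, 24, 38, 14)}.
π[F, G, C]: project onto (F, G, C) (4 duplicate(s) eliminated) → {(k, n, m), (k, n, v), (k, n, x), (p, v, t), (x, v, t)}

{(k, n, m), (k, n, v), (k, n, x), (p, v, t), (x, v, t)}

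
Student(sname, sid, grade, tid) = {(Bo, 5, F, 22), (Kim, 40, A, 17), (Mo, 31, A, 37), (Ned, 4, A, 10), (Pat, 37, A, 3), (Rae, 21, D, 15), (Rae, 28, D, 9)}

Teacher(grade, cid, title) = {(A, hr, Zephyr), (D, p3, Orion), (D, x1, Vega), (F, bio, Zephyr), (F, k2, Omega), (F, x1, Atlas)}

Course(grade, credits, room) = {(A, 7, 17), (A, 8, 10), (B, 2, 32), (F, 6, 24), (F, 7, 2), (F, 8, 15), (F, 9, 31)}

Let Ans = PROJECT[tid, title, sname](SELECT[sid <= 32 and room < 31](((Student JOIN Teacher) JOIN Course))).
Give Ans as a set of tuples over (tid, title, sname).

{(10, Zephyr, Ned), (22, Atlas, Bo), (22, Omega, Bo), (22, Zephyr, Bo), (37, Zephyr, Mo)}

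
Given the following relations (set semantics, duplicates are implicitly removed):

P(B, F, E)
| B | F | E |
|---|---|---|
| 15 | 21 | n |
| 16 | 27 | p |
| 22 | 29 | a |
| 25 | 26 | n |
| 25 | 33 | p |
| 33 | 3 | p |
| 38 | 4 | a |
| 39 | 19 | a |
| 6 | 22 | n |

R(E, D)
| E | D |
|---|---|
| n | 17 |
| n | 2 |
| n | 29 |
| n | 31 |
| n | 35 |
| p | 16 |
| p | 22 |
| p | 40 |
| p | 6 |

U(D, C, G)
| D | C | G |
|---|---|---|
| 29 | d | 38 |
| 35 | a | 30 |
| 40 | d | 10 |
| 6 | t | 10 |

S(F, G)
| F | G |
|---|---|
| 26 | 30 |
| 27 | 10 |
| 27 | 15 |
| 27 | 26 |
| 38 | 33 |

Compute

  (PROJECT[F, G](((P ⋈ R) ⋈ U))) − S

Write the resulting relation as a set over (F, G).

{(21, 30), (21, 38), (22, 30), (22, 38), (26, 38), (3, 10), (33, 10)}

P ⋈ R (natural join on E): {(15, 21, n, 17), (15, 21, n, 2), (15, 21, n, 29), (15, 21, n, 31), (15, 21, n, 35), (16, 27, p, 16), (16, 27, p, 22), (16, 27, p, 40), (16, 27, p, 6), (25, 26, n, 17), (25, 26, n, 2), (25, 26, n, 29), (25, 26, n, 31), (25, 26, n, 35), (25, 33, p, 16), (25, 33, p, 22), (25, 33, p, 40), (25, 33, p, 6), (33, 3, p, 16), (33, 3, p, 22), (33, 3, p, 40), (33, 3, p, 6), (6, 22, n, 17), (6, 22, n, 2), (6, 22, n, 29), (6, 22, n, 31), (6, 22, n, 35)}
(P ⋈ R) ⋈ U (natural join on D): {(15, 21, n, 29, d, 38), (15, 21, n, 35, a, 30), (16, 27, p, 40, d, 10), (16, 27, p, 6, t, 10), (25, 26, n, 29, d, 38), (25, 26, n, 35, a, 30), (25, 33, p, 40, d, 10), (25, 33, p, 6, t, 10), (33, 3, p, 40, d, 10), (33, 3, p, 6, t, 10), (6, 22, n, 29, d, 38), (6, 22, n, 35, a, 30)}
π[F, G]: project onto (F, G) (3 duplicate(s) eliminated) → {(21, 30), (21, 38), (22, 30), (22, 38), (26, 30), (26, 38), (27, 10), (3, 10), (33, 10)}
Set difference of the two operands is {(21, 30), (21, 38), (22, 30), (22, 38), (26, 38), (3, 10), (33, 10)}.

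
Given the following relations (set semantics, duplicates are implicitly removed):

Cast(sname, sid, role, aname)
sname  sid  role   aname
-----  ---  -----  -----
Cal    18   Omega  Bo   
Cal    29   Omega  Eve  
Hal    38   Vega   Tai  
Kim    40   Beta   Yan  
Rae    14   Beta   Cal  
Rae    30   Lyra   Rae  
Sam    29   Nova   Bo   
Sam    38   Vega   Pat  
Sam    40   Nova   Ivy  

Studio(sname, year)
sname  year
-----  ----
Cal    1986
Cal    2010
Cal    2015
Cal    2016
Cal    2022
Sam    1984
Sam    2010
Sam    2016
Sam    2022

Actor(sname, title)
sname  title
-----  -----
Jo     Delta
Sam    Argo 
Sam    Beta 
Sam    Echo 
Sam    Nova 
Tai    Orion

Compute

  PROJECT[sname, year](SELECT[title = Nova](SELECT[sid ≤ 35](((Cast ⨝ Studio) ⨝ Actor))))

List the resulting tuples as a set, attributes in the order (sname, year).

Cast ⋈ Studio (natural join on sname): {(Cal, 18, Omega, Bo, 1986), (Cal, 18, Omega, Bo, 2010), (Cal, 18, Omega, Bo, 2015), (Cal, 18, Omega, Bo, 2016), (Cal, 18, Omega, Bo, 2022), (Cal, 29, Omega, Eve, 1986), (Cal, 29, Omega, Eve, 2010), (Cal, 29, Omega, Eve, 2015), (Cal, 29, Omega, Eve, 2016), (Cal, 29, Omega, Eve, 2022), (Sam, 29, Nova, Bo, 1984), (Sam, 29, Nova, Bo, 2010), (Sam, 29, Nova, Bo, 2016), (Sam, 29, Nova, Bo, 2022), (Sam, 38, Vega, Pat, 1984), (Sam, 38, Vega, Pat, 2010), (Sam, 38, Vega, Pat, 2016), (Sam, 38, Vega, Pat, 2022), (Sam, 40, Nova, Ivy, 1984), (Sam, 40, Nova, Ivy, 2010), (Sam, 40, Nova, Ivy, 2016), (Sam, 40, Nova, Ivy, 2022)}
(Cast ⨝ Studio) ⋈ Actor (natural join on sname): {(Sam, 29, Nova, Bo, 1984, Argo), (Sam, 29, Nova, Bo, 1984, Beta), (Sam, 29, Nova, Bo, 1984, Echo), (Sam, 29, Nova, Bo, 1984, Nova), (Sam, 29, Nova, Bo, 2010, Argo), (Sam, 29, Nova, Bo, 2010, Beta), (Sam, 29, Nova, Bo, 2010, Echo), (Sam, 29, Nova, Bo, 2010, Nova), (Sam, 29, Nova, Bo, 2016, Argo), (Sam, 29, Nova, Bo, 2016, Beta), (Sam, 29, Nova, Bo, 2016, Echo), (Sam, 29, Nova, Bo, 2016, Nova), (Sam, 29, Nova, Bo, 2022, Argo), (Sam, 29, Nova, Bo, 2022, Beta), (Sam, 29, Nova, Bo, 2022, Echo), (Sam, 29, Nova, Bo, 2022, Nova), (Sam, 38, Vega, Pat, 1984, Argo), (Sam, 38, Vega, Pat, 1984, Beta), (Sam, 38, Vega, Pat, 1984, Echo), (Sam, 38, Vega, Pat, 1984, Nova), (Sam, 38, Vega, Pat, 2010, Argo), (Sam, 38, Vega, Pat, 2010, Beta), (Sam, 38, Vega, Pat, 2010, Echo), (Sam, 38, Vega, Pat, 2010, Nova), (Sam, 38, Vega, Pat, 2016, Argo), (Sam, 38, Vega, Pat, 2016, Beta), (Sam, 38, Vega, Pat, 2016, Echo), (Sam, 38, Vega, Pat, 2016, Nova), (Sam, 38, Vega, Pat, 2022, Argo), (Sam, 38, Vega, Pat, 2022, Beta), (Sam, 38, Vega, Pat, 2022, Echo), (Sam, 38, Vega, Pat, 2022, Nova), (Sam, 40, Nova, Ivy, 1984, Argo), (Sam, 40, Nova, Ivy, 1984, Beta), (Sam, 40, Nova, Ivy, 1984, Echo), (Sam, 40, Nova, Ivy, 1984, Nova), (Sam, 40, Nova, Ivy, 2010, Argo), (Sam, 40, Nova, Ivy, 2010, Beta), (Sam, 40, Nova, Ivy, 2010, Echo), (Sam, 40, Nova, Ivy, 2010, Nova), (Sam, 40, Nova, Ivy, 2016, Argo), (Sam, 40, Nova, Ivy, 2016, Beta), (Sam, 40, Nova, Ivy, 2016, Echo), (Sam, 40, Nova, Ivy, 2016, Nova), (Sam, 40, Nova, Ivy, 2022, Argo), (Sam, 40, Nova, Ivy, 2022, Beta), (Sam, 40, Nova, Ivy, 2022, Echo), (Sam, 40, Nova, Ivy, 2022, Nova)}
σ[sid ≤ 35]: keep tuples satisfying sid ≤ 35 → {(Sam, 29, Nova, Bo, 1984, Argo), (Sam, 29, Nova, Bo, 1984, Beta), (Sam, 29, Nova, Bo, 1984, Echo), (Sam, 29, Nova, Bo, 1984, Nova), (Sam, 29, Nova, Bo, 2010, Argo), (Sam, 29, Nova, Bo, 2010, Beta), (Sam, 29, Nova, Bo, 2010, Echo), (Sam, 29, Nova, Bo, 2010, Nova), (Sam, 29, Nova, Bo, 2016, Argo), (Sam, 29, Nova, Bo, 2016, Beta), (Sam, 29, Nova, Bo, 2016, Echo), (Sam, 29, Nova, Bo, 2016, Nova), (Sam, 29, Nova, Bo, 2022, Argo), (Sam, 29, Nova, Bo, 2022, Beta), (Sam, 29, Nova, Bo, 2022, Echo), (Sam, 29, Nova, Bo, 2022, Nova)}
σ[title = Nova]: keep tuples satisfying title = Nova → {(Sam, 29, Nova, Bo, 1984, Nova), (Sam, 29, Nova, Bo, 2010, Nova), (Sam, 29, Nova, Bo, 2016, Nova), (Sam, 29, Nova, Bo, 2022, Nova)}
π[sname, year]: project onto (sname, year) → {(Sam, 1984), (Sam, 2010), (Sam, 2016), (Sam, 2022)}

{(Sam, 1984), (Sam, 2010), (Sam, 2016), (Sam, 2022)}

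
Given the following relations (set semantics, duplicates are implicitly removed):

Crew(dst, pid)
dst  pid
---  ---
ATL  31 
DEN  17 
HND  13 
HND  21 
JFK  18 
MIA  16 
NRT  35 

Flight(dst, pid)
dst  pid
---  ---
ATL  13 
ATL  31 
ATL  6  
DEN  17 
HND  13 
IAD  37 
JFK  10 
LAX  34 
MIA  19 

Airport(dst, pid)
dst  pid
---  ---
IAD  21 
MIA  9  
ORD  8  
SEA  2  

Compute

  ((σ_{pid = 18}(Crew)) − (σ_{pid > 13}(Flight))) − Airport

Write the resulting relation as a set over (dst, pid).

{(JFK, 18)}

Apply σ_{pid = 18}; surviving tuples: {(JFK, 18)}
Apply σ_{pid > 13}; surviving tuples: {(ATL, 31), (DEN, 17), (IAD, 37), (LAX, 34), (MIA, 19)}
Difference: {(JFK, 18)} with {(ATL, 31), (DEN, 17), (IAD, 37), (LAX, 34), (MIA, 19)} → {(JFK, 18)}
Difference: {(JFK, 18)} with {(IAD, 21), (MIA, 9), (ORD, 8), (SEA, 2)} → {(JFK, 18)}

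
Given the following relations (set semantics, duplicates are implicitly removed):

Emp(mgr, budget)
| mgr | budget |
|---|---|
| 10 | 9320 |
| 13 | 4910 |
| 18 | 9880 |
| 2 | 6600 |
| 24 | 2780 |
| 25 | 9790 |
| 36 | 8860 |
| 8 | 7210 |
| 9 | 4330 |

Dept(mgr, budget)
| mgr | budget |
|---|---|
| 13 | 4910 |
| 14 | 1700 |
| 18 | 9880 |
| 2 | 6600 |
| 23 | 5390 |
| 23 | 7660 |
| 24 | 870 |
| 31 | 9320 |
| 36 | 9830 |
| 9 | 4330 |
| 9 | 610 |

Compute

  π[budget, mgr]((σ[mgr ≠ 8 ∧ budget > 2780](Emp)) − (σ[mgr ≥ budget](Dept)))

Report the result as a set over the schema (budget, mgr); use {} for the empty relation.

{(4330, 9), (4910, 13), (6600, 2), (8860, 36), (9320, 10), (9790, 25), (9880, 18)}

Apply σ_{mgr ≠ 8 ∧ budget > 2780}; surviving tuples: {(10, 9320), (13, 4910), (18, 9880), (2, 6600), (25, 9790), (36, 8860), (9, 4330)}
Apply σ_{mgr ≥ budget}; surviving tuples: {}
Difference: {(10, 9320), (13, 4910), (18, 9880), (2, 6600), (25, 9790), (36, 8860), (9, 4330)} with {} → {(10, 9320), (13, 4910), (18, 9880), (2, 6600), (25, 9790), (36, 8860), (9, 4330)}
π[budget, mgr]: project onto (budget, mgr) → {(4330, 9), (4910, 13), (6600, 2), (8860, 36), (9320, 10), (9790, 25), (9880, 18)}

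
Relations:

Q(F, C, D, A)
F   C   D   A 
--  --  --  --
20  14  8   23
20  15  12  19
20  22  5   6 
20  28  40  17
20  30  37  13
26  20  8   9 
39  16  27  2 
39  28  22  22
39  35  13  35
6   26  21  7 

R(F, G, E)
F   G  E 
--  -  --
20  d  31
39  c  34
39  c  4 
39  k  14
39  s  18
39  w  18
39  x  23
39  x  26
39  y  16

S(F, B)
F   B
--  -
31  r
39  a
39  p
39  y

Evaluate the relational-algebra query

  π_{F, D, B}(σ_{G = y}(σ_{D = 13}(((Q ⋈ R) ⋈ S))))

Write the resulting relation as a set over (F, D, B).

{(39, 13, a), (39, 13, p), (39, 13, y)}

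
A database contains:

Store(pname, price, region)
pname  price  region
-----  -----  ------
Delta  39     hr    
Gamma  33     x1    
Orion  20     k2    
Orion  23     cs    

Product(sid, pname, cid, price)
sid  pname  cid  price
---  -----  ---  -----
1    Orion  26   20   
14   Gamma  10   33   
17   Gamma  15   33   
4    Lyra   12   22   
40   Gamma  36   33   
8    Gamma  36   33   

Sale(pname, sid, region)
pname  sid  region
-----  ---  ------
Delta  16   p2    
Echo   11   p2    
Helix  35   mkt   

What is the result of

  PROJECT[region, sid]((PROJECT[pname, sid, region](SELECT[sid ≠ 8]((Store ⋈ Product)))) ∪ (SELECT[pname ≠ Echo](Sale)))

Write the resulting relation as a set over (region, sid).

Store ⋈ Product (natural join on pname, price): {(Gamma, 33, x1, 14, 10), (Gamma, 33, x1, 17, 15), (Gamma, 33, x1, 40, 36), (Gamma, 33, x1, 8, 36), (Orion, 20, k2, 1, 26)}
Apply σ_{sid ≠ 8}; surviving tuples: {(Gamma, 33, x1, 14, 10), (Gamma, 33, x1, 17, 15), (Gamma, 33, x1, 40, 36), (Orion, 20, k2, 1, 26)}
π[pname, sid, region]: project onto (pname, sid, region) → {(Gamma, 14, x1), (Gamma, 17, x1), (Gamma, 40, x1), (Orion, 1, k2)}
Apply σ_{pname ≠ Echo}; surviving tuples: {(Delta, 16, p2), (Helix, 35, mkt)}
Union: {(Gamma, 14, x1), (Gamma, 17, x1), (Gamma, 40, x1), (Orion, 1, k2)} with {(Delta, 16, p2), (Helix, 35, mkt)} → {(Delta, 16, p2), (Gamma, 14, x1), (Gamma, 17, x1), (Gamma, 40, x1), (Helix, 35, mkt), (Orion, 1, k2)}
π[region, sid]: project onto (region, sid) → {(k2, 1), (mkt, 35), (p2, 16), (x1, 14), (x1, 17), (x1, 40)}

{(k2, 1), (mkt, 35), (p2, 16), (x1, 14), (x1, 17), (x1, 40)}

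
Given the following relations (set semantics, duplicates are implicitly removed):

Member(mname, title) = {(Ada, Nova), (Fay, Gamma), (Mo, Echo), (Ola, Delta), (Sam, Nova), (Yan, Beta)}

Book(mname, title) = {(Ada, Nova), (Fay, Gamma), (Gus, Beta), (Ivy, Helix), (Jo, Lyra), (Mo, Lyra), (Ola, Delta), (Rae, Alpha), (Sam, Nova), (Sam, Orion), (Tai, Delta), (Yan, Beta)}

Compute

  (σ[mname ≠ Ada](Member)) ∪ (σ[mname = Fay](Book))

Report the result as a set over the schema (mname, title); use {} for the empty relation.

Filtering on mname ≠ Ada leaves {(Fay, Gamma), (Mo, Echo), (Ola, Delta), (Sam, Nova), (Yan, Beta)}.
Filtering on mname = Fay leaves {(Fay, Gamma)}.
Taking the union: {(Fay, Gamma), (Mo, Echo), (Ola, Delta), (Sam, Nova), (Yan, Beta)}

{(Fay, Gamma), (Mo, Echo), (Ola, Delta), (Sam, Nova), (Yan, Beta)}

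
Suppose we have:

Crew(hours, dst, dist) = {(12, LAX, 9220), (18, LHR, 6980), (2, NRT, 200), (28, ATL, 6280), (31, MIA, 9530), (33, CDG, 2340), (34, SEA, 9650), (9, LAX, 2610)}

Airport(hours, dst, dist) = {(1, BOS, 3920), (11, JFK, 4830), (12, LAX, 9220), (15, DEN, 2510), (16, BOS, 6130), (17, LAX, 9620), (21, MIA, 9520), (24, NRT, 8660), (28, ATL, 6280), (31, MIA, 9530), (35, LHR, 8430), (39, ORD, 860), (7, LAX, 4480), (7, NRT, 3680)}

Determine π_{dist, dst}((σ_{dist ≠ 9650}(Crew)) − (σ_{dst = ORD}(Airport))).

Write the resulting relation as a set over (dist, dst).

Apply σ_{dist ≠ 9650}; surviving tuples: {(12, LAX, 9220), (18, LHR, 6980), (2, NRT, 200), (28, ATL, 6280), (31, MIA, 9530), (33, CDG, 2340), (9, LAX, 2610)}
Apply σ_{dst = ORD}; surviving tuples: {(39, ORD, 860)}
Difference: {(12, LAX, 9220), (18, LHR, 6980), (2, NRT, 200), (28, ATL, 6280), (31, MIA, 9530), (33, CDG, 2340), (9, LAX, 2610)} with {(39, ORD, 860)} → {(12, LAX, 9220), (18, LHR, 6980), (2, NRT, 200), (28, ATL, 6280), (31, MIA, 9530), (33, CDG, 2340), (9, LAX, 2610)}
π[dist, dst]: project onto (dist, dst) → {(200, NRT), (2340, CDG), (2610, LAX), (6280, ATL), (6980, LHR), (9220, LAX), (9530, MIA)}

{(200, NRT), (2340, CDG), (2610, LAX), (6280, ATL), (6980, LHR), (9220, LAX), (9530, MIA)}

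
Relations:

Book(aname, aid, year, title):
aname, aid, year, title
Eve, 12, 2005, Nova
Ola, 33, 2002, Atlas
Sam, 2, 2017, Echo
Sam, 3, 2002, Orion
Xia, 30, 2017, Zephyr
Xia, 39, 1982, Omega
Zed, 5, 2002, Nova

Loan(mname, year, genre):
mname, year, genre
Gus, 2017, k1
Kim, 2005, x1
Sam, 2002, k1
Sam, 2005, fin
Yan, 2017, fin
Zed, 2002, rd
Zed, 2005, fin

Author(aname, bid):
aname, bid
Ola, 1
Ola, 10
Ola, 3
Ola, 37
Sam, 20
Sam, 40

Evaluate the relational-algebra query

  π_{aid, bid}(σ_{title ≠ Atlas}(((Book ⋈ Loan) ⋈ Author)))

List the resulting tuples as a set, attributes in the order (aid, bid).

Book ⋈ Loan (natural join on year): {(Eve, 12, 2005, Nova, Kim, x1), (Eve, 12, 2005, Nova, Sam, fin), (Eve, 12, 2005, Nova, Zed, fin), (Ola, 33, 2002, Atlas, Sam, k1), (Ola, 33, 2002, Atlas, Zed, rd), (Sam, 2, 2017, Echo, Gus, k1), (Sam, 2, 2017, Echo, Yan, fin), (Sam, 3, 2002, Orion, Sam, k1), (Sam, 3, 2002, Orion, Zed, rd), (Xia, 30, 2017, Zephyr, Gus, k1), (Xia, 30, 2017, Zephyr, Yan, fin), (Zed, 5, 2002, Nova, Sam, k1), (Zed, 5, 2002, Nova, Zed, rd)}
(Book ⋈ Loan) ⋈ Author (natural join on aname): {(Ola, 33, 2002, Atlas, Sam, k1, 1), (Ola, 33, 2002, Atlas, Sam, k1, 10), (Ola, 33, 2002, Atlas, Sam, k1, 3), (Ola, 33, 2002, Atlas, Sam, k1, 37), (Ola, 33, 2002, Atlas, Zed, rd, 1), (Ola, 33, 2002, Atlas, Zed, rd, 10), (Ola, 33, 2002, Atlas, Zed, rd, 3), (Ola, 33, 2002, Atlas, Zed, rd, 37), (Sam, 2, 2017, Echo, Gus, k1, 20), (Sam, 2, 2017, Echo, Gus, k1, 40), (Sam, 2, 2017, Echo, Yan, fin, 20), (Sam, 2, 2017, Echo, Yan, fin, 40), (Sam, 3, 2002, Orion, Sam, k1, 20), (Sam, 3, 2002, Orion, Sam, k1, 40), (Sam, 3, 2002, Orion, Zed, rd, 20), (Sam, 3, 2002, Orion, Zed, rd, 40)}
Selection title ≠ Atlas: {(Sam, 2, 2017, Echo, Gus, k1, 20), (Sam, 2, 2017, Echo, Gus, k1, 40), (Sam, 2, 2017, Echo, Yan, fin, 20), (Sam, 2, 2017, Echo, Yan, fin, 40), (Sam, 3, 2002, Orion, Sam, k1, 20), (Sam, 3, 2002, Orion, Sam, k1, 40), (Sam, 3, 2002, Orion, Zed, rd, 20), (Sam, 3, 2002, Orion, Zed, rd, 40)}
π_{aid, bid} gives {(2, 20), (2, 40), (3, 20), (3, 40)} (4 duplicate(s) eliminated).

{(2, 20), (2, 40), (3, 20), (3, 40)}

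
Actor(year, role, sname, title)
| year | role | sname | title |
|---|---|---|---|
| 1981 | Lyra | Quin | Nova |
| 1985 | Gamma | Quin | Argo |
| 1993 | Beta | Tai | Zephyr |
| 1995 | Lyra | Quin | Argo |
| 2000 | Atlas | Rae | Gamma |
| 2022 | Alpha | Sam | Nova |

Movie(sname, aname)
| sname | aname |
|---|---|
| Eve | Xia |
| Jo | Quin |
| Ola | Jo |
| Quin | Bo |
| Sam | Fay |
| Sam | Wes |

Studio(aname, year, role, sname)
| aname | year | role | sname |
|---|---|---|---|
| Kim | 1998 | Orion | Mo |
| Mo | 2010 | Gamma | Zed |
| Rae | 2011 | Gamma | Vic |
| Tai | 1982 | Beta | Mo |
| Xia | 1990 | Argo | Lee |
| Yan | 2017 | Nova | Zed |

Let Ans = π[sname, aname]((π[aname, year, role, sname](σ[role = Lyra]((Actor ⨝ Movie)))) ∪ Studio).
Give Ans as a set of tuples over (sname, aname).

Joining Actor and Movie on sname yields {(1981, Lyra, Quin, Nova, Bo), (1985, Gamma, Quin, Argo, Bo), (1995, Lyra, Quin, Argo, Bo), (2022, Alpha, Sam, Nova, Fay), (2022, Alpha, Sam, Nova, Wes)}.
Apply σ_{role = Lyra}; surviving tuples: {(1981, Lyra, Quin, Nova, Bo), (1995, Lyra, Quin, Argo, Bo)}
Keep only column(s) aname, year, role, sname: {(Bo, 1981, Lyra, Quin), (Bo, 1995, Lyra, Quin)}
Taking the union: {(Bo, 1981, Lyra, Quin), (Bo, 1995, Lyra, Quin), (Kim, 1998, Orion, Mo), (Mo, 2010, Gamma, Zed), (Rae, 2011, Gamma, Vic), (Tai, 1982, Beta, Mo), (Xia, 1990, Argo, Lee), (Yan, 2017, Nova, Zed)}
Keep only column(s) sname, aname (1 duplicate(s) eliminated): {(Lee, Xia), (Mo, Kim), (Mo, Tai), (Quin, Bo), (Vic, Rae), (Zed, Mo), (Zed, Yan)}

{(Lee, Xia), (Mo, Kim), (Mo, Tai), (Quin, Bo), (Vic, Rae), (Zed, Mo), (Zed, Yan)}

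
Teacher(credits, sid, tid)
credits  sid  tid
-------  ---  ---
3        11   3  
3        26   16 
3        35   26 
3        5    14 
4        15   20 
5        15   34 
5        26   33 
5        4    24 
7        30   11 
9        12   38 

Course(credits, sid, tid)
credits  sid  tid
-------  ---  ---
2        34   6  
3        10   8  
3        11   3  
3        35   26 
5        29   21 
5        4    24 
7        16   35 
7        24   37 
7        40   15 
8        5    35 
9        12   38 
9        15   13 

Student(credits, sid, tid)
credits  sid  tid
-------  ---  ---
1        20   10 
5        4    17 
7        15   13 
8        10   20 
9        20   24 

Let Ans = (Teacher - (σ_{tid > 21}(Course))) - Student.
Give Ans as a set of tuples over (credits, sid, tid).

{(3, 11, 3), (3, 26, 16), (3, 5, 14), (4, 15, 20), (5, 15, 34), (5, 26, 33), (7, 30, 11)}

Selection tid > 21: {(3, 35, 26), (5, 4, 24), (7, 16, 35), (7, 24, 37), (8, 5, 35), (9, 12, 38)}
Set difference of the two operands is {(3, 11, 3), (3, 26, 16), (3, 5, 14), (4, 15, 20), (5, 15, 34), (5, 26, 33), (7, 30, 11)}.
Set difference of the two operands is {(3, 11, 3), (3, 26, 16), (3, 5, 14), (4, 15, 20), (5, 15, 34), (5, 26, 33), (7, 30, 11)}.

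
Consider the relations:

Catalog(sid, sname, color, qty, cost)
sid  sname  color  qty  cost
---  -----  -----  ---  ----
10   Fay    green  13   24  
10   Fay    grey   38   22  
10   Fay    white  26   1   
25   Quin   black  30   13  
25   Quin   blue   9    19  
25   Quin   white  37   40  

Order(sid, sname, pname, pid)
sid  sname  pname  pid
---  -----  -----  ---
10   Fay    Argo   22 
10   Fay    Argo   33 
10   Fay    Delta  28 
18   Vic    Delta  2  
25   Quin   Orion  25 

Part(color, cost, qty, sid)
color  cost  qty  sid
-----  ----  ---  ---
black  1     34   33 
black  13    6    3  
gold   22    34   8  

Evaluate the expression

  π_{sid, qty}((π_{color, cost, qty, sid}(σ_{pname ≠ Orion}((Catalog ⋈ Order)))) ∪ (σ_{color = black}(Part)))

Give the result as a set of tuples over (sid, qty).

Catalog ⋈ Order (natural join on sid, sname): {(10, Fay, green, 13, 24, Argo, 22), (10, Fay, green, 13, 24, Argo, 33), (10, Fay, green, 13, 24, Delta, 28), (10, Fay, grey, 38, 22, Argo, 22), (10, Fay, grey, 38, 22, Argo, 33), (10, Fay, grey, 38, 22, Delta, 28), (10, Fay, white, 26, 1, Argo, 22), (10, Fay, white, 26, 1, Argo, 33), (10, Fay, white, 26, 1, Delta, 28), (25, Quin, black, 30, 13, Orion, 25), (25, Quin, blue, 9, 19, Orion, 25), (25, Quin, white, 37, 40, Orion, 25)}
Selection pname ≠ Orion: {(10, Fay, green, 13, 24, Argo, 22), (10, Fay, green, 13, 24, Argo, 33), (10, Fay, green, 13, 24, Delta, 28), (10, Fay, grey, 38, 22, Argo, 22), (10, Fay, grey, 38, 22, Argo, 33), (10, Fay, grey, 38, 22, Delta, 28), (10, Fay, white, 26, 1, Argo, 22), (10, Fay, white, 26, 1, Argo, 33), (10, Fay, white, 26, 1, Delta, 28)}
π_{color, cost, qty, sid} gives {(green, 24, 13, 10), (grey, 22, 38, 10), (white, 1, 26, 10)} (6 duplicate(s) eliminated).
Selection color = black: {(black, 1, 34, 33), (black, 13, 6, 3)}
Taking the union: {(black, 1, 34, 33), (black, 13, 6, 3), (green, 24, 13, 10), (grey, 22, 38, 10), (white, 1, 26, 10)}
π_{sid, qty} gives {(10, 13), (10, 26), (10, 38), (3, 6), (33, 34)}.

{(10, 13), (10, 26), (10, 38), (3, 6), (33, 34)}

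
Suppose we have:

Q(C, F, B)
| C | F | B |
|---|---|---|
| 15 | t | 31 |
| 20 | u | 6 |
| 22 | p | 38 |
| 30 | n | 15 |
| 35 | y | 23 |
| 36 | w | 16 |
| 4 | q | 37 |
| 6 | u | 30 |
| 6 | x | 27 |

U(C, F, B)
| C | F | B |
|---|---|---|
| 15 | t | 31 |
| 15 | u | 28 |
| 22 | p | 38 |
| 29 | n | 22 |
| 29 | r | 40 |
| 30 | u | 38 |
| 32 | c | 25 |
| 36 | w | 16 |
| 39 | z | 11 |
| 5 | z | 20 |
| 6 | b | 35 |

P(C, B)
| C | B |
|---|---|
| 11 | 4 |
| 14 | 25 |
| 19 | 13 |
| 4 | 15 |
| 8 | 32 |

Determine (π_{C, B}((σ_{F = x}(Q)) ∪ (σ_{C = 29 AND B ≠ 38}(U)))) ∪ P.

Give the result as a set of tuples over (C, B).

Filtering on F = x leaves {(6, x, 27)}.
Filtering on C = 29 AND B ≠ 38 leaves {(29, n, 22), (29, r, 40)}.
Taking the union: {(29, n, 22), (29, r, 40), (6, x, 27)}
Projecting to C, B: {(29, 22), (29, 40), (6, 27)}
Taking the union: {(11, 4), (14, 25), (19, 13), (29, 22), (29, 40), (4, 15), (6, 27), (8, 32)}

{(11, 4), (14, 25), (19, 13), (29, 22), (29, 40), (4, 15), (6, 27), (8, 32)}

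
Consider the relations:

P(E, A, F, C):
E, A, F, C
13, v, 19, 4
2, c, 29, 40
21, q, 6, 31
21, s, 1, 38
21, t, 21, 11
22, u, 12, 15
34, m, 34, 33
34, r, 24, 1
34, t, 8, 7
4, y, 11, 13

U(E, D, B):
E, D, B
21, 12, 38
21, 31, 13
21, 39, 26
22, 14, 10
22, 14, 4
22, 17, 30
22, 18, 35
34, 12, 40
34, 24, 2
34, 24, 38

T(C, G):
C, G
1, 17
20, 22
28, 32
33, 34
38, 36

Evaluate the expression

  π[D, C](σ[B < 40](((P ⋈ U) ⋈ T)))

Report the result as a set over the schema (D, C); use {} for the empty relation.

{(12, 38), (24, 1), (24, 33), (31, 38), (39, 38)}

P ⋈ U (natural join on E): {(21, q, 6, 31, 12, 38), (21, q, 6, 31, 31, 13), (21, q, 6, 31, 39, 26), (21, s, 1, 38, 12, 38), (21, s, 1, 38, 31, 13), (21, s, 1, 38, 39, 26), (21, t, 21, 11, 12, 38), (21, t, 21, 11, 31, 13), (21, t, 21, 11, 39, 26), (22, u, 12, 15, 14, 10), (22, u, 12, 15, 14, 4), (22, u, 12, 15, 17, 30), (22, u, 12, 15, 18, 35), (34, m, 34, 33, 12, 40), (34, m, 34, 33, 24, 2), (34, m, 34, 33, 24, 38), (34, r, 24, 1, 12, 40), (34, r, 24, 1, 24, 2), (34, r, 24, 1, 24, 38), (34, t, 8, 7, 12, 40), (34, t, 8, 7, 24, 2), (34, t, 8, 7, 24, 38)}
(P ⋈ U) ⋈ T (natural join on C): {(21, s, 1, 38, 12, 38, 36), (21, s, 1, 38, 31, 13, 36), (21, s, 1, 38, 39, 26, 36), (34, m, 34, 33, 12, 40, 34), (34, m, 34, 33, 24, 2, 34), (34, m, 34, 33, 24, 38, 34), (34, r, 24, 1, 12, 40, 17), (34, r, 24, 1, 24, 2, 17), (34, r, 24, 1, 24, 38, 17)}
Apply σ_{B < 40}; surviving tuples: {(21, s, 1, 38, 12, 38, 36), (21, s, 1, 38, 31, 13, 36), (21, s, 1, 38, 39, 26, 36), (34, m, 34, 33, 24, 2, 34), (34, m, 34, 33, 24, 38, 34), (34, r, 24, 1, 24, 2, 17), (34, r, 24, 1, 24, 38, 17)}
Projecting to D, C (2 duplicate(s) eliminated): {(12, 38), (24, 1), (24, 33), (31, 38), (39, 38)}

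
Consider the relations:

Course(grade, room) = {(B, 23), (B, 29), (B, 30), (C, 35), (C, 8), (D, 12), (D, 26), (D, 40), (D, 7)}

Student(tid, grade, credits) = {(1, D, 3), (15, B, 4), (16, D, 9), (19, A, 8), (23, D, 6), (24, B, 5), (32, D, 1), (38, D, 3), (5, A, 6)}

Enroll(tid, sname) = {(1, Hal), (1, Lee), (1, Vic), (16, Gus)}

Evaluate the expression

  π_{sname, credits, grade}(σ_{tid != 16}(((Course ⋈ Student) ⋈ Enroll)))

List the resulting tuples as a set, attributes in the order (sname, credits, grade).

Joining Course and Student on grade yields {(B, 23, 15, 4), (B, 23, 24, 5), (B, 29, 15, 4), (B, 29, 24, 5), (B, 30, 15, 4), (B, 30, 24, 5), (D, 12, 1, 3), (D, 12, 16, 9), (D, 12, 23, 6), (D, 12, 32, 1), (D, 12, 38, 3), (D, 26, 1, 3), (D, 26, 16, 9), (D, 26, 23, 6), (D, 26, 32, 1), (D, 26, 38, 3), (D, 40, 1, 3), (D, 40, 16, 9), (D, 40, 23, 6), (D, 40, 32, 1), (D, 40, 38, 3), (D, 7, 1, 3), (D, 7, 16, 9), (D, 7, 23, 6), (D, 7, 32, 1), (D, 7, 38, 3)}.
Joining (Course ⋈ Student) and Enroll on tid yields {(D, 12, 1, 3, Hal), (D, 12, 1, 3, Lee), (D, 12, 1, 3, Vic), (D, 12, 16, 9, Gus), (D, 26, 1, 3, Hal), (D, 26, 1, 3, Lee), (D, 26, 1, 3, Vic), (D, 26, 16, 9, Gus), (D, 40, 1, 3, Hal), (D, 40, 1, 3, Lee), (D, 40, 1, 3, Vic), (D, 40, 16, 9, Gus), (D, 7, 1, 3, Hal), (D, 7, 1, 3, Lee), (D, 7, 1, 3, Vic), (D, 7, 16, 9, Gus)}.
Apply σ_{tid != 16}; surviving tuples: {(D, 12, 1, 3, Hal), (D, 12, 1, 3, Lee), (D, 12, 1, 3, Vic), (D, 26, 1, 3, Hal), (D, 26, 1, 3, Lee), (D, 26, 1, 3, Vic), (D, 40, 1, 3, Hal), (D, 40, 1, 3, Lee), (D, 40, 1, 3, Vic), (D, 7, 1, 3, Hal), (D, 7, 1, 3, Lee), (D, 7, 1, 3, Vic)}
π_{sname, credits, grade} gives {(Hal, 3, D), (Lee, 3, D), (Vic, 3, D)} (9 duplicate(s) eliminated).

{(Hal, 3, D), (Lee, 3, D), (Vic, 3, D)}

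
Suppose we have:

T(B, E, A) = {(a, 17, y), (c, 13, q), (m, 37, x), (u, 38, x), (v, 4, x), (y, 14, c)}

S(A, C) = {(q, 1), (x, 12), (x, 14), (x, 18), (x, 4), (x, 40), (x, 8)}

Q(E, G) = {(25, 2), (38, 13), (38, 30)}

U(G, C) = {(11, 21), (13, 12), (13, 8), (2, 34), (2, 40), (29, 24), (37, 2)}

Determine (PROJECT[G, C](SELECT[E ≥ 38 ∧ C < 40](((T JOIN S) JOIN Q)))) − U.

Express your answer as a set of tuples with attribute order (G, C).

Natural join on A: {(c, 13, q, 1), (m, 37, x, 12), (m, 37, x, 14), (m, 37, x, 18), (m, 37, x, 4), (m, 37, x, 40), (m, 37, x, 8), (u, 38, x, 12), (u, 38, x, 14), (u, 38, x, 18), (u, 38, x, 4), (u, 38, x, 40), (u, 38, x, 8), (v, 4, x, 12), (v, 4, x, 14), (v, 4, x, 18), (v, 4, x, 4), (v, 4, x, 40), (v, 4, x, 8)}
Natural join on E: {(u, 38, x, 12, 13), (u, 38, x, 12, 30), (u, 38, x, 14, 13), (u, 38, x, 14, 30), (u, 38, x, 18, 13), (u, 38, x, 18, 30), (u, 38, x, 4, 13), (u, 38, x, 4, 30), (u, 38, x, 40, 13), (u, 38, x, 40, 30), (u, 38, x, 8, 13), (u, 38, x, 8, 30)}
Apply σ_{E ≥ 38 ∧ C < 40}; surviving tuples: {(u, 38, x, 12, 13), (u, 38, x, 12, 30), (u, 38, x, 14, 13), (u, 38, x, 14, 30), (u, 38, x, 18, 13), (u, 38, x, 18, 30), (u, 38, x, 4, 13), (u, 38, x, 4, 30), (u, 38, x, 8, 13), (u, 38, x, 8, 30)}
π[G, C]: project onto (G, C) → {(13, 12), (13, 14), (13, 18), (13, 4), (13, 8), (30, 12), (30, 14), (30, 18), (30, 4), (30, 8)}
Taking the difference: {(13, 14), (13, 18), (13, 4), (30, 12), (30, 14), (30, 18), (30, 4), (30, 8)}

{(13, 14), (13, 18), (13, 4), (30, 12), (30, 14), (30, 18), (30, 4), (30, 8)}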